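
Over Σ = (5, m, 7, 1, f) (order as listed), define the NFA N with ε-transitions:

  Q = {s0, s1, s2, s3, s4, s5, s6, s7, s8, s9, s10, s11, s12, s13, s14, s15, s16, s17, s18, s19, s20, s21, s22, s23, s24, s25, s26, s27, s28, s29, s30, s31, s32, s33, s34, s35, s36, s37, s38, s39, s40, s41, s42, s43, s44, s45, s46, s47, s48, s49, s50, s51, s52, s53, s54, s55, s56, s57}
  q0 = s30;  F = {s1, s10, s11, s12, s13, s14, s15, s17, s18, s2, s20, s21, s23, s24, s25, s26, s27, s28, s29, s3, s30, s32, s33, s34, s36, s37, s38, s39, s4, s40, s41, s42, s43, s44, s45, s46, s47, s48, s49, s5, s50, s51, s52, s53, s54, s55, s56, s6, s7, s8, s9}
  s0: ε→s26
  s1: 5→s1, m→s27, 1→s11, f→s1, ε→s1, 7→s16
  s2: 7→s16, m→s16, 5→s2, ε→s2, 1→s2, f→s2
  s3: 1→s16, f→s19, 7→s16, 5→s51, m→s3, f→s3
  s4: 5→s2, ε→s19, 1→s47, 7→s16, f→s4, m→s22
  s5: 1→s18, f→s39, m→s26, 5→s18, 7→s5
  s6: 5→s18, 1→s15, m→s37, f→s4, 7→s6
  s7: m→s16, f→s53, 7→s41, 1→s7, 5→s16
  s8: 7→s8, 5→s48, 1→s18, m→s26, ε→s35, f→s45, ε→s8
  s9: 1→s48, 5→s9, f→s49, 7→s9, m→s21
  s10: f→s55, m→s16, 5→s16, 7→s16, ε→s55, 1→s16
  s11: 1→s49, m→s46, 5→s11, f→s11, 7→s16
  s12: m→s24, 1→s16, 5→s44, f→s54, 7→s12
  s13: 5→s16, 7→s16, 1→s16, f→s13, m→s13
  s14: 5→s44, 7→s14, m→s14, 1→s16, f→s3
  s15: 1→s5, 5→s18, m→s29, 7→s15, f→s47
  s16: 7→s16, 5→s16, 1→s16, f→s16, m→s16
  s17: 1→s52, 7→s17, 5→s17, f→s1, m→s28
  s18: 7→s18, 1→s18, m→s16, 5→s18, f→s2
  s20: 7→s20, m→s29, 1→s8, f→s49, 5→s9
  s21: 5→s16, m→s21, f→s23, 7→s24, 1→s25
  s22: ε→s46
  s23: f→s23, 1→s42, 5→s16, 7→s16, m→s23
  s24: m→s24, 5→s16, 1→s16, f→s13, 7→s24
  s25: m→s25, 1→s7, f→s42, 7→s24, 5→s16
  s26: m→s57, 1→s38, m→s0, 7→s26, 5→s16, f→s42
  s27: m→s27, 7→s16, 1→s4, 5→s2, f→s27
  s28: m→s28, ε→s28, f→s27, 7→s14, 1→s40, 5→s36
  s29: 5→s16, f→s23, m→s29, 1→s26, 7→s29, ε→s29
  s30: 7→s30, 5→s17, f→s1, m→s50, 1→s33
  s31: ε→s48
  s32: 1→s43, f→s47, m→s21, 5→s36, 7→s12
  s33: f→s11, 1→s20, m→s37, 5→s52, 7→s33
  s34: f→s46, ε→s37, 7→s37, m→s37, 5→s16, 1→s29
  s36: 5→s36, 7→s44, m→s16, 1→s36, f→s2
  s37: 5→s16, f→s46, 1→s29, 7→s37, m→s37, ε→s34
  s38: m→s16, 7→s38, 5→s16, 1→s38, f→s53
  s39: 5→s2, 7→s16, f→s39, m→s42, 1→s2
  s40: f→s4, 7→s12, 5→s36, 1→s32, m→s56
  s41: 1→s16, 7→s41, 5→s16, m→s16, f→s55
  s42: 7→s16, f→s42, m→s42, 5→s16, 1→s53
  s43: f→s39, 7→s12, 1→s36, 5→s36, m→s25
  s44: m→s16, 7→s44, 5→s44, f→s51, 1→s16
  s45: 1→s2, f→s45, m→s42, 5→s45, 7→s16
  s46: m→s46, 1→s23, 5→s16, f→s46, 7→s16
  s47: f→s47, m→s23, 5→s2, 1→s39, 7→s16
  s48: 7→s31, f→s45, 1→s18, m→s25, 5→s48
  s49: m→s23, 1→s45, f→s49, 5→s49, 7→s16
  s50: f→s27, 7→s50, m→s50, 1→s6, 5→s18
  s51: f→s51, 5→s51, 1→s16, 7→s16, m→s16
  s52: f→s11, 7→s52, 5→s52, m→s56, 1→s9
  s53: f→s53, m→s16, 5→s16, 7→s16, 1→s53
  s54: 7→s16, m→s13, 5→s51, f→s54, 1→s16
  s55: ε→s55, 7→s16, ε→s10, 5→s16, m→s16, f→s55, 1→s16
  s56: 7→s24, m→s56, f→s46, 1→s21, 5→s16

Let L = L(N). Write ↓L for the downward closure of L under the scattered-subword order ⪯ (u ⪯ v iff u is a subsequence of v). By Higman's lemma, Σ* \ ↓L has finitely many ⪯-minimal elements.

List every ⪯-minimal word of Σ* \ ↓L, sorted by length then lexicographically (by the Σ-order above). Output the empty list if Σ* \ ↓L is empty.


|Q|=58, |F|=51, |δ|=277 (15 ε).
min D↑ (50 st, q0=0, F={13}): 0:5→1,m→2,7→0,1→3,f→4 1:5→1,m→5,7→1,1→6,f→4 2:5→7,m→2,7→2,1→8,f→9 3:5→6,m→10,7→3,1→11,f→12 4:5→4,m→9,7→13,1→12,f→4 5:5→14,m→5,7→15,1→16,f→9 6:5→6,m→17,7→6,1→18,f→12 7:5→7,m→13,7→7,1→7,f→19 8:5→7,m→10,7→8,1→20,f→21 9:5→19,m→9,7→13,1→21,f→9 10:5→13,m→10,7→10,1→22,f→23 11:5→18,m→22,7→11,1→24,f→25 12:5→12,m→23,7→13,1→25,f→12 13:5→13,m→13,7→13,1→13,f→13 14:5→14,m→13,7→26,1→14,f→19 15:5→26,m→15,7→15,1→13,f→27 16:5→14,m→17,7→28,1→29,f→21 17:5→13,m→17,7→30,1→31,f→23 18:5→18,m→31,7→18,1→32,f→25 19:5→19,m→13,7→13,1→19,f→19 20:5→7,m→22,7→20,1→33,f→34 21:5→19,m→23,7→13,1→34,f→21 22:5→13,m→22,7→22,1→35,f→36 23:5→13,m→23,7→13,1→36,f→23 24:5→32,m→35,7→24,1→7,f→37 25:5→25,m→36,7→13,1→37,f→25 26:5→26,m→13,7→26,1→13,f→38 27:5→38,m→27,7→13,1→13,f→27 28:5→26,m→30,7→28,1→13,f→39 29:5→14,m→31,7→28,1→40,f→34 30:5→13,m→30,7→30,1→13,f→41 31:5→13,m→31,7→30,1→42,f→36 32:5→32,m→42,7→32,1→7,f→37 33:5→7,m→35,7→33,1→7,f→43 34:5→19,m→36,7→13,1→43,f→34 35:5→13,m→35,7→35,1→44,f→45 36:5→13,m→36,7→13,1→45,f→36 37:5→37,m→45,7→13,1→19,f→37 38:5→38,m→13,7→13,1→13,f→38 39:5→38,m→41,7→13,1→13,f→39 40:5→14,m→42,7→28,1→14,f→43 41:5→13,m→41,7→13,1→13,f→41 42:5→13,m→42,7→30,1→46,f→45 43:5→19,m→45,7→13,1→19,f→43 44:5→13,m→13,7→44,1→44,f→47 45:5→13,m→45,7→13,1→47,f→45 46:5→13,m→13,7→48,1→46,f→47 47:5→13,m→13,7→13,1→47,f→47 48:5→13,m→13,7→48,1→13,f→49 49:5→13,m→13,7→13,1→13,f→49 (ε-aug+det+¬).
'f7': run [58, 22, 1] end={s16} ∉↓L; 2/2 del acc.
'm5m': |S_i|=[58, 44, 6, 1] end={s16} ∉↓L; 3/3 single-dels accept.
'1m5': run [58, 50, 22, 1] end={s16} ∉↓L; 3/3 deletions ∈↓L.
'5m71': |S_i|=[58, 42, 32, 13, 1] end={s16} rej; 4/4 single-dels accept.
'1111m': N↓-sim [58, 50, 38, 29, 12, 1] end={s16} ∉↓L; 5/5 deletions ∈↓L.
5 obstructions.

min(Σ*\↓L) = [f7, m5m, 1m5, 5m71, 1111m].


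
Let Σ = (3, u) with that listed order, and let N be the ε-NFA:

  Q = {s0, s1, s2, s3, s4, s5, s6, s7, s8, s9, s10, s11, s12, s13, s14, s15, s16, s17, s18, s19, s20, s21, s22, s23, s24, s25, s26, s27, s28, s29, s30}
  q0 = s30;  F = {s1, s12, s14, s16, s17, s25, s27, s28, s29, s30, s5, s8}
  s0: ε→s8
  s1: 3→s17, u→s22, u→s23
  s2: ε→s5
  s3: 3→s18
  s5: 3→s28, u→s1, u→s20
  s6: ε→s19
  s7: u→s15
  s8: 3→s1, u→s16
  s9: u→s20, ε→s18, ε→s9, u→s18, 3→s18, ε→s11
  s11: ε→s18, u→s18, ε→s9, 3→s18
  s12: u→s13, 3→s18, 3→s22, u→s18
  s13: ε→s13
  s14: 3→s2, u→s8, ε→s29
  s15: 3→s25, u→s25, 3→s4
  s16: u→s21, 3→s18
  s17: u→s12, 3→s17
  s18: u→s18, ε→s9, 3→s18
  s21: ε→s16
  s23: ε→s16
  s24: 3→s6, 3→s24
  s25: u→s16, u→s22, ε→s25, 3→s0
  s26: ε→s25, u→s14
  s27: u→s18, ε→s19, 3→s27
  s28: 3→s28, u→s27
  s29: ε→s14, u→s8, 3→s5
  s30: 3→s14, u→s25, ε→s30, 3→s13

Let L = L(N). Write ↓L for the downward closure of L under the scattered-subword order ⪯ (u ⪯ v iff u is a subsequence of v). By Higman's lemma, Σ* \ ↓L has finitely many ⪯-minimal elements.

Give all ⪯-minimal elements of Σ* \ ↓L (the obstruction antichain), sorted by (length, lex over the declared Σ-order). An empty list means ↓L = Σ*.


Antichain: [uu3, 333uu].

|Q|=31, |F|=12, |δ|=63 (18 ε).
min D↑ (12 st, q0=0, F={8}): 0:3→1,u→2 1:3→3,u→4 2:3→4,u→5 3:3→6,u→7 4:3→7,u→5 5:3→8,u→5 6:3→6,u→9 7:3→10,u→5 8:3→8,u→8 9:3→9,u→8 10:3→10,u→11 11:3→8,u→8 (ε-aug+det+¬).
'uu3': |S_i|=[23, 17, 10, 5] end={s11,s18,s20,s22,s9} rej; 3/3 deletions ∈↓L.
'333uu': run [23, 21, 17, 11, 9, 5] end={s11,s13,s18,s20,s9} — reject; 5/5 del acc.
2 minimals (antichain).


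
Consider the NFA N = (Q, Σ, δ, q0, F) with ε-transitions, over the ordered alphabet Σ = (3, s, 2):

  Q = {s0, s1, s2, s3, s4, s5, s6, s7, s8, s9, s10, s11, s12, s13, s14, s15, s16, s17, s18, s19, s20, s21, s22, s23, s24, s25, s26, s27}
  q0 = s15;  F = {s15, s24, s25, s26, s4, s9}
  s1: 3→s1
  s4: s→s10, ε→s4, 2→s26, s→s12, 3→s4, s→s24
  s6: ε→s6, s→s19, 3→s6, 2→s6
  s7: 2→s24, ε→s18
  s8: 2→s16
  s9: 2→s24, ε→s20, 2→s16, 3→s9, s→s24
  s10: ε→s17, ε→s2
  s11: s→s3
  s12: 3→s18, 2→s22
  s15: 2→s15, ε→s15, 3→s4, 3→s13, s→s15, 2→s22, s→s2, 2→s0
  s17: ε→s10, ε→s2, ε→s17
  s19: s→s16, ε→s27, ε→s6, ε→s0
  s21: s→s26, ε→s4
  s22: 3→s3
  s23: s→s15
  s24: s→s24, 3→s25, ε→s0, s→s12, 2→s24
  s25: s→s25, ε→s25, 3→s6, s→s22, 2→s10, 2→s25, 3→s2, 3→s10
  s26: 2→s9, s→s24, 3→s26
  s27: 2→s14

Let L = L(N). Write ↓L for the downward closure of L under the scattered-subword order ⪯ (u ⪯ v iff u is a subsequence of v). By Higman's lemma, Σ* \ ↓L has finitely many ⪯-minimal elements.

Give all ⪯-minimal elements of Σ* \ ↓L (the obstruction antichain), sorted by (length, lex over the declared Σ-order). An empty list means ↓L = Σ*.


|Q|=28, |F|=6, |δ|=60 (16 ε).
min D↑ (7 st, q0=0, F={6}): 0:3→1,s→0,2→0 1:3→1,s→2,2→3 2:3→4,s→2,2→2 3:3→3,s→2,2→5 4:3→6,s→4,2→4 5:3→5,s→2,2→2 6:3→6,s→6,2→6 (ε-aug+det+¬).
'3s33': |S_i|=[21, 20, 15, 13, 10] end={s0,s10,s14,s16,s17,s19,s2,s27,s3,s6} — reject; 4/4 deletions ∈↓L.
'322233': N↓-sim [21, 20, 18, 17, 15, 13, 10] end={s0,s10,s14,s16,s17,s19,s2,s27,s3,s6} rej; 6/6 del acc.
2 obstructions.

Antichain: [3s33, 322233].


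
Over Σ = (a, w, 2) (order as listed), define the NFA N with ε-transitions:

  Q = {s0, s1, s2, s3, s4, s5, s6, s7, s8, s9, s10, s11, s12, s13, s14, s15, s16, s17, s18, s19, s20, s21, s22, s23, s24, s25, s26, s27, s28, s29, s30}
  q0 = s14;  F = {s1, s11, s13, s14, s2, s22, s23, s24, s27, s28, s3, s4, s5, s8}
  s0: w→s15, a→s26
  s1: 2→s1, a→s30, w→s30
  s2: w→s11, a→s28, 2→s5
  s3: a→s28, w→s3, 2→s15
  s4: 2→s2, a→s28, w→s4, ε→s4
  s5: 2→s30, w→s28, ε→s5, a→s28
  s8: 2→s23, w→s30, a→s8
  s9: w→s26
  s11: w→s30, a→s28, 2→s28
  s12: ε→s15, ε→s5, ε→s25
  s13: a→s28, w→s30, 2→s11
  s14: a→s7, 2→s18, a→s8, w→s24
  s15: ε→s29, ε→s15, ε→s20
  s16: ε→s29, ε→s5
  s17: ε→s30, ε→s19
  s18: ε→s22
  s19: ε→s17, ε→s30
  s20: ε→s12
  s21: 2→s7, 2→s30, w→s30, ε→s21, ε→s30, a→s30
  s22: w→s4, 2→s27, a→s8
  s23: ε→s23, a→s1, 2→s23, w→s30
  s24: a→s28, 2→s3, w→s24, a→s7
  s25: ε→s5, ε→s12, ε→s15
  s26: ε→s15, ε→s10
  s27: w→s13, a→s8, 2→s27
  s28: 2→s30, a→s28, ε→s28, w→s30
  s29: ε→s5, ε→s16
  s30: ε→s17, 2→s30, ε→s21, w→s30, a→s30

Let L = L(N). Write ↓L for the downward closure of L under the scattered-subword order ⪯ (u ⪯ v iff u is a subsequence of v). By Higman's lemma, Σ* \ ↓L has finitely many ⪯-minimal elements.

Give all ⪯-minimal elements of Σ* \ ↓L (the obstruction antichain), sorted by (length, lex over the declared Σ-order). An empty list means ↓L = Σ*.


|Q|=31, |F|=14, |δ|=83 (29 ε).
min D↑ (15 st, q0=0, F={4}): 0:a→1,w→2,2→3 1:a→1,w→4,2→5 2:a→6,w→2,2→7 3:a→1,w→8,2→9 4:a→4,w→4,2→4 5:a→10,w→4,2→5 6:a→6,w→4,2→4 7:a→6,w→7,2→11 8:a→6,w→8,2→12 9:a→1,w→13,2→9 10:a→4,w→4,2→10 11:a→6,w→6,2→4 12:a→6,w→14,2→11 13:a→6,w→4,2→14 14:a→6,w→4,2→6.
'aw': run [26, 9, 5] end={s17,s19,s21,s30,s7} — reject; 2/2 single-dels accept.
'wa2': |S_i|=[26, 19, 6, 5] end={s17,s19,s21,s30,s7} ∉↓L; 3/3 deletions ∈↓L.
'a2aa': run [26, 9, 7, 6, 5] end={s17,s19,s21,s30,s7} ∉↓L; 4/4 single-dels accept.
'w222': |S_i|=[26, 19, 16, 13, 5] end={s17,s19,s21,s30,s7} — reject; 4/4 del acc.
'22ww': run [26, 24, 20, 8, 5] end={s17,s19,s21,s30,s7} rej; 4/4 del acc.
5 words, ⪯-incomp.

Antichain: [aw, wa2, a2aa, w222, 22ww].


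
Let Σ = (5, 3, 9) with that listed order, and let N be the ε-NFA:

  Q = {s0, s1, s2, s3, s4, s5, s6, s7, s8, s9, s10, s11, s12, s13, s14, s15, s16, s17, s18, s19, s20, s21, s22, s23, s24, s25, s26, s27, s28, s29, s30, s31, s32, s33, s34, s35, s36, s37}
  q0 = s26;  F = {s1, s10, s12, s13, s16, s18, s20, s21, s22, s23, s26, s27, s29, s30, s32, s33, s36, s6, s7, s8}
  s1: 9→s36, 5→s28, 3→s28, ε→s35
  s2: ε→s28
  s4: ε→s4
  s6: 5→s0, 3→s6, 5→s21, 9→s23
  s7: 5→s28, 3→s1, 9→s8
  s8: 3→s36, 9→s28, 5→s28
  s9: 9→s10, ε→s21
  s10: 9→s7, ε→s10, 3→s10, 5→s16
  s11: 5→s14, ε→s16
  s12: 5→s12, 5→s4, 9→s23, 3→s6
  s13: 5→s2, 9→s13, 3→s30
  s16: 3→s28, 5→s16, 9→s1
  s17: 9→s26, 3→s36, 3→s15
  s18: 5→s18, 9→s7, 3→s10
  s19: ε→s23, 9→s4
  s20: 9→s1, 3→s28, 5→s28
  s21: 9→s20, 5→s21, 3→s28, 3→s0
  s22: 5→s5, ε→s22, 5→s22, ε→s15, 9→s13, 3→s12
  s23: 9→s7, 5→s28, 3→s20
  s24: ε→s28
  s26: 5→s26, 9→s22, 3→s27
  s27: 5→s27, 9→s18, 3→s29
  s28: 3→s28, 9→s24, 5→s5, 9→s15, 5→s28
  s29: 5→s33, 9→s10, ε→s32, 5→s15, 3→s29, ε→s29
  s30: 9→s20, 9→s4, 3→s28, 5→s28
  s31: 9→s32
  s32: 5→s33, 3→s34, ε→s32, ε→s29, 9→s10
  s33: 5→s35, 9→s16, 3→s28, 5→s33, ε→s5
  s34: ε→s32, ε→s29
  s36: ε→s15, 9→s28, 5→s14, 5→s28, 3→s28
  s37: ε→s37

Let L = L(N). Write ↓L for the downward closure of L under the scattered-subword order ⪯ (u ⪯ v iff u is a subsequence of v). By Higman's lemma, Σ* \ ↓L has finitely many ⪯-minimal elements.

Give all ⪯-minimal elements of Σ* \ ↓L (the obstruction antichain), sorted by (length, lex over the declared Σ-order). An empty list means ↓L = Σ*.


|Q|=38, |F|=20, |δ|=99 (19 ε).
min D↑ (20 st, q0=0, F={12}): 0:5→0,3→1,9→2 1:5→1,3→3,9→4 2:5→2,3→5,9→6 3:5→7,3→3,9→8 4:5→4,3→8,9→9 5:5→5,3→10,9→11 6:5→12,3→13,9→6 7:5→7,3→12,9→14 8:5→14,3→8,9→9 9:5→12,3→15,9→16 10:5→17,3→10,9→11 11:5→12,3→18,9→9 12:5→12,3→12,9→12 13:5→12,3→12,9→18 14:5→14,3→12,9→15 15:5→12,3→12,9→19 16:5→12,3→19,9→12 17:5→17,3→12,9→18 18:5→12,3→12,9→15 19:5→12,3→12,9→12 (ε-aug+det+¬).
'995': run [30, 24, 16, 6] end={s14,s15,s2,s24,s28,s5} — reject; 3/3 single-dels accept.
'3353': run [30, 26, 21, 13, 5] end={s0,s15,s24,s28,s5} ∉↓L; 4/4 single-dels accept.
'9933': N↓-sim [30, 24, 16, 11, 4] end={s15,s24,s28,s5} rej; 4/4 single-dels accept.
'39999': |S_i|=[30, 26, 16, 10, 7, 4] end={s15,s24,s28,s5} rej; 5/5 single-dels accept.
4 words, ⪯-incomp.

min(Σ*\↓L) = [995, 3353, 9933, 39999].


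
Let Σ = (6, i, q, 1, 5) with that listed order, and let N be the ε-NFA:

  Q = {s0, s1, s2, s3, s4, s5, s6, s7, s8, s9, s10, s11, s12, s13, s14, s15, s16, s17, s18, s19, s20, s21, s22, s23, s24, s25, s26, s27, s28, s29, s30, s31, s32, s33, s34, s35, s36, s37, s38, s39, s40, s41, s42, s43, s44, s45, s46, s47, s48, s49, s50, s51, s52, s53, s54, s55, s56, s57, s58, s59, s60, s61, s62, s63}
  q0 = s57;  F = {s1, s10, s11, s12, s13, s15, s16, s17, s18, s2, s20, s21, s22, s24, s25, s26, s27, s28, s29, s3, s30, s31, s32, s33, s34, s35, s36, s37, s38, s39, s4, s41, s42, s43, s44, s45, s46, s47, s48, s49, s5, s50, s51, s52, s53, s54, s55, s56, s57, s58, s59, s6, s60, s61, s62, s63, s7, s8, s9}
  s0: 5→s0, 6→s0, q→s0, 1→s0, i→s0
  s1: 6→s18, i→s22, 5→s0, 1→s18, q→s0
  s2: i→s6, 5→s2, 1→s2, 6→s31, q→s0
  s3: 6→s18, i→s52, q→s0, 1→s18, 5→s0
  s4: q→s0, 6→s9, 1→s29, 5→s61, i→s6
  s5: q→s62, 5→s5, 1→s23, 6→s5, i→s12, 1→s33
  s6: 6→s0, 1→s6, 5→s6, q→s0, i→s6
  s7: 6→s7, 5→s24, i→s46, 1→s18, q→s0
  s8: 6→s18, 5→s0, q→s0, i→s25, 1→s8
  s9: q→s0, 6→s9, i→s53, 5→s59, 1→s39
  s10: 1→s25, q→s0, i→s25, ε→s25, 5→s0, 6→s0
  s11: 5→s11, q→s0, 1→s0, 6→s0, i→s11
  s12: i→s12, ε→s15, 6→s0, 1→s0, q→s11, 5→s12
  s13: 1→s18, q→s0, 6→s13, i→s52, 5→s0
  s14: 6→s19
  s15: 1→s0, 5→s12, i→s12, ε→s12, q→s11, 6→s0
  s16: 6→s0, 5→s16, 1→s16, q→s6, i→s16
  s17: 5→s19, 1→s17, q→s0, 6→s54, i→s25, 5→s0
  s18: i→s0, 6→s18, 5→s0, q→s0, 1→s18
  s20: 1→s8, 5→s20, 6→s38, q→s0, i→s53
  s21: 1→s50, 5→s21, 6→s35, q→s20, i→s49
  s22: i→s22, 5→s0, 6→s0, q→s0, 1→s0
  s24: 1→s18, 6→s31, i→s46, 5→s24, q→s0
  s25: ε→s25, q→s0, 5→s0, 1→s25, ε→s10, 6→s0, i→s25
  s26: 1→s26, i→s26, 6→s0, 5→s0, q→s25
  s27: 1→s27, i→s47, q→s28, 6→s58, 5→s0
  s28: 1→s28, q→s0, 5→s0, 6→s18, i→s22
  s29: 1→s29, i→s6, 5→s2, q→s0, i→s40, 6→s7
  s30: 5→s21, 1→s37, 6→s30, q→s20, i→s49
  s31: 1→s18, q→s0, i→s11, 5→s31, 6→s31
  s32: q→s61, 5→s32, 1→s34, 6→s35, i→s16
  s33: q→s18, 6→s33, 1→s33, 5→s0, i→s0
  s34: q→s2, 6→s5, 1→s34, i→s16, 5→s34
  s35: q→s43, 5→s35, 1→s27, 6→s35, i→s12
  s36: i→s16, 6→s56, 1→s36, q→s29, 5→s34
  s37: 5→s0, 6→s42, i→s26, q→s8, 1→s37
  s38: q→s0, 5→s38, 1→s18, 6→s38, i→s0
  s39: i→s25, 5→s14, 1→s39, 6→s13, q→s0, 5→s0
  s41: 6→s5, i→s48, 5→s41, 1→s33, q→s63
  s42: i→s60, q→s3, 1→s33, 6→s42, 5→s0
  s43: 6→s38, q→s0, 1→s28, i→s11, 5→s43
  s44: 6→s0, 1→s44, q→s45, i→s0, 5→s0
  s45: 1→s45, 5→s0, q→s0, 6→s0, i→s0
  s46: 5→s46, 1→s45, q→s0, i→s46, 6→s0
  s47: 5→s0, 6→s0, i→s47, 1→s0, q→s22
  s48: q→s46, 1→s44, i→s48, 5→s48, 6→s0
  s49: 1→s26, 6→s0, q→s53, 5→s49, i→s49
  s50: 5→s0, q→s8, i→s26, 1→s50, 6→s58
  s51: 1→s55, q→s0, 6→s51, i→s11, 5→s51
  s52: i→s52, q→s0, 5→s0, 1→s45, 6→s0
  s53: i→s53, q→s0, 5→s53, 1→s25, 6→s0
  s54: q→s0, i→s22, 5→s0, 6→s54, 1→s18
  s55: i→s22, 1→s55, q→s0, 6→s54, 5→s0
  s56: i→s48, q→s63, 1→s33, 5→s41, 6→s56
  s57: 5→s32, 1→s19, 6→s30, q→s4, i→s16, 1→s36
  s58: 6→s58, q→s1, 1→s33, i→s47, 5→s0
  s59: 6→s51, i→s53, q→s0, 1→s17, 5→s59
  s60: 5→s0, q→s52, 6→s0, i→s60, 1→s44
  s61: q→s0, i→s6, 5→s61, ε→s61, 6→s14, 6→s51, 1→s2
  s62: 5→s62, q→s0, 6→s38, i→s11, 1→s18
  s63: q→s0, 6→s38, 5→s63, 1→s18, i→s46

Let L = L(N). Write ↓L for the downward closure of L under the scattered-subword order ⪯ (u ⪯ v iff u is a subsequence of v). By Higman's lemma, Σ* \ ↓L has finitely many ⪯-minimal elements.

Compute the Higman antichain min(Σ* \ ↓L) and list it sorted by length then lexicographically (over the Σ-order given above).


min(Σ*\↓L) = [i6, qq, 615, 6q6i, 161i, 56i1].

|Q|=64, |F|=59, |δ|=313 (6 ε).
min D↑ (58 st, q0=0, F={10}): 0:6→1,i→2,q→3,1→4,5→5 1:6→1,i→6,q→7,1→8,5→9 2:6→10,i→2,q→11,1→2,5→2 3:6→12,i→11,q→10,1→13,5→14 4:6→15,i→2,q→13,1→4,5→16 5:6→17,i→2,q→14,1→16,5→5 6:6→10,i→6,q→18,1→19,5→6 7:6→20,i→18,q→10,1→21,5→7 8:6→22,i→19,q→21,1→8,5→10 9:6→17,i→6,q→7,1→23,5→9 10:6→10,i→10,q→10,1→10,5→10 11:6→10,i→11,q→10,1→11,5→11 12:6→12,i→18,q→10,1→24,5→25 13:6→26,i→11,q→10,1→13,5→27 14:6→28,i→11,q→10,1→27,5→14 15:6→15,i→29,q→30,1→31,5→32 16:6→33,i→2,q→27,1→16,5→16 17:6→17,i→34,q→35,1→36,5→17 18:6→10,i→18,q→10,1→37,5→18 19:6→10,i→19,q→37,1→19,5→10 20:6→20,i→10,q→10,1→38,5→20 21:6→38,i→37,q→10,1→21,5→10 22:6→22,i→39,q→40,1→31,5→10 23:6→41,i→19,q→21,1→23,5→10 24:6→42,i→37,q→10,1→24,5→10 25:6→28,i→18,q→10,1→43,5→25 26:6→26,i→44,q→10,1→38,5→45 27:6→46,i→11,q→10,1→27,5→27 28:6→28,i→47,q→10,1→48,5→28 29:6→10,i→29,q→44,1→49,5→29 30:6→20,i→44,q→10,1→38,5→30 31:6→31,i→10,q→38,1→31,5→10 32:6→33,i→29,q→30,1→31,5→32 33:6→33,i→34,q→50,1→31,5→33 34:6→10,i→34,q→47,1→10,5→34 35:6→20,i→47,q→10,1→51,5→35 36:6→41,i→52,q→51,1→36,5→10 37:6→10,i→37,q→10,1→37,5→10 38:6→38,i→10,q→10,1→38,5→10 39:6→10,i→39,q→53,1→49,5→10 40:6→38,i→53,q→10,1→38,5→10 41:6→41,i→52,q→54,1→31,5→10 42:6→42,i→53,q→10,1→38,5→10 43:6→55,i→37,q→10,1→43,5→10 44:6→10,i→44,q→10,1→56,5→44 45:6→46,i→44,q→10,1→38,5→45 46:6→46,i→47,q→10,1→38,5→46 47:6→10,i→47,q→10,1→10,5→47 48:6→55,i→57,q→10,1→48,5→10 49:6→10,i→10,q→56,1→49,5→10 50:6→20,i→47,q→10,1→38,5→50 51:6→38,i→57,q→10,1→51,5→10 52:6→10,i→52,q→57,1→10,5→10 53:6→10,i→53,q→10,1→56,5→10 54:6→38,i→57,q→10,1→38,5→10 55:6→55,i→57,q→10,1→38,5→10 56:6→10,i→10,q→10,1→56,5→10 57:6→10,i→57,q→10,1→10,5→10 (ε-aug+det+¬).
'i6': run [64, 20, 1] end={s0} rej; 2/2 deletions ∈↓L.
'qq': run [64, 38, 1] end={s0} ∉↓L; 2/2 del acc.
'615': |S_i|=[64, 53, 29, 3] end={s0,s14,s19} ∉↓L; 3/3 del acc.
'6q6i': N↓-sim [64, 53, 19, 3, 1] end={s0} rej; 4/4 single-dels accept.
'161i': run [64, 50, 31, 6, 1] end={s0} ∉↓L; 4/4 del acc.
'56i1': run [64, 48, 24, 6, 1] end={s0} — reject; 4/4 del acc.
6 minimals (antichain).


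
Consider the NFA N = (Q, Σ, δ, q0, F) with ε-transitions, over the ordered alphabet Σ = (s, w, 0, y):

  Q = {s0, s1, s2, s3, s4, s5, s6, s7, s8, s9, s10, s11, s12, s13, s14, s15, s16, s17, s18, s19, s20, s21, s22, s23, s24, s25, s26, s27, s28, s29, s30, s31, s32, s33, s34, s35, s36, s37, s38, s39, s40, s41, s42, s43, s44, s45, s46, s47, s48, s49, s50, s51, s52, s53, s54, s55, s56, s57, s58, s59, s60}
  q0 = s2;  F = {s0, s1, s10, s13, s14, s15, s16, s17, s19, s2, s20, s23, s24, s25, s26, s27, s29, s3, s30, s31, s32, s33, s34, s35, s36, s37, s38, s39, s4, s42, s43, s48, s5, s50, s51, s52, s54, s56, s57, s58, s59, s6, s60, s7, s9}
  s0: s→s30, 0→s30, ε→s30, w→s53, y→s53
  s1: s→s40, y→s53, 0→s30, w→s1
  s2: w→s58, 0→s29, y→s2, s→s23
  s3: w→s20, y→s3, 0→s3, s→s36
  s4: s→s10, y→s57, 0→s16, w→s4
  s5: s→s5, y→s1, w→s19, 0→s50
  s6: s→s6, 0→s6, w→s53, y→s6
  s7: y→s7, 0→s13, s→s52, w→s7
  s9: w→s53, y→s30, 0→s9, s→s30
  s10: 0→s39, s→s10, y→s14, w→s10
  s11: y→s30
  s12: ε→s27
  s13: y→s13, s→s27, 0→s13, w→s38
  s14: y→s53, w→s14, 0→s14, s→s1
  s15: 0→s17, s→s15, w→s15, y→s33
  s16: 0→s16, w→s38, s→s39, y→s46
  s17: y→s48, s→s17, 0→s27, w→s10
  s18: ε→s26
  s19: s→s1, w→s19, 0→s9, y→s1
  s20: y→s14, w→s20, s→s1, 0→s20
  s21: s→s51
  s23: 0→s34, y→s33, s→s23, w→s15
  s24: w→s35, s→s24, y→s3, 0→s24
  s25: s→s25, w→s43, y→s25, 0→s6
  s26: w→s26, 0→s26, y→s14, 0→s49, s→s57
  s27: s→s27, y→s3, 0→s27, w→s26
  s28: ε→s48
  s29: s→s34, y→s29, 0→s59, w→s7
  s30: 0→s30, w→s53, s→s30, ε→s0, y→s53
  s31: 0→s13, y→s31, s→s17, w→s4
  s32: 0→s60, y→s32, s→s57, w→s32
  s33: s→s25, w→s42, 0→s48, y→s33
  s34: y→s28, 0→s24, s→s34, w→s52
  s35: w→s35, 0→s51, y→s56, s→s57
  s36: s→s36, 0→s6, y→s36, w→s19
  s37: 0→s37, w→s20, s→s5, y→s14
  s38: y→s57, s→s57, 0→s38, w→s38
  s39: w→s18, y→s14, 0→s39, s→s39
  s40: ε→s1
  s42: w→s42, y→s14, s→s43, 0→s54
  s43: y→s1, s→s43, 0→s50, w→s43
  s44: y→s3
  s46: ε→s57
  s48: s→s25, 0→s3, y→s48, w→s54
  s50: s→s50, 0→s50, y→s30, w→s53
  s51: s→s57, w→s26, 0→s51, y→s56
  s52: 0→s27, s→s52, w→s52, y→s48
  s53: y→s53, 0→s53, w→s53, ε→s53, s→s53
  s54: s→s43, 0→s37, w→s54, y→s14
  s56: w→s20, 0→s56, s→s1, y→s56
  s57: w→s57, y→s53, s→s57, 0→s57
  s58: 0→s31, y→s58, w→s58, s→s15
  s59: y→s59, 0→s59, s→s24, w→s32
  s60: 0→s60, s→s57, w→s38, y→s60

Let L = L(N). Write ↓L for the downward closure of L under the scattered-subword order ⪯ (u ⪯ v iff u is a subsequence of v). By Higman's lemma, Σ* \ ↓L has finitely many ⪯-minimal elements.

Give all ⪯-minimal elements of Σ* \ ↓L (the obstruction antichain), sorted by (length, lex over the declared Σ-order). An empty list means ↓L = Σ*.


|Q|=61, |F|=45, |δ|=196 (8 ε).
min D↑ (45 st, q0=0, F={40}): 0:s→1,w→2,0→3,y→0 1:s→1,w→4,0→5,y→6 2:s→4,w→2,0→7,y→2 3:s→5,w→8,0→9,y→3 4:s→4,w→4,0→10,y→6 5:s→5,w→11,0→12,y→13 6:s→14,w→15,0→13,y→6 7:s→10,w→16,0→17,y→7 8:s→11,w→8,0→17,y→8 9:s→12,w→18,0→9,y→9 10:s→10,w→19,0→20,y→13 11:s→11,w→11,0→20,y→13 12:s→12,w→21,0→12,y→22 13:s→14,w→23,0→22,y→13 14:s→14,w→24,0→25,y→14 15:s→24,w→15,0→23,y→26 16:s→19,w→16,0→27,y→28 17:s→20,w→29,0→17,y→17 18:s→28,w→18,0→30,y→18 19:s→19,w→19,0→31,y→26 20:s→20,w→32,0→20,y→22 21:s→28,w→21,0→33,y→34 22:s→35,w→36,0→22,y→22 23:s→24,w→23,0→37,y→26 24:s→24,w→24,0→38,y→39 25:s→25,w→40,0→25,y→25 26:s→39,w→26,0→26,y→40 27:s→31,w→29,0→27,y→28 28:s→28,w→28,0→28,y→40 29:s→28,w→29,0→29,y→28 30:s→28,w→29,0→30,y→30 31:s→31,w→32,0→31,y→26 32:s→28,w→32,0→32,y→26 33:s→28,w→32,0→33,y→34 34:s→39,w→36,0→34,y→34 35:s→35,w→41,0→25,y→35 36:s→39,w→36,0→36,y→26 37:s→42,w→36,0→37,y→26 38:s→38,w→40,0→38,y→43 39:s→39,w→39,0→43,y→40 40:s→40,w→40,0→40,y→40 41:s→39,w→41,0→44,y→39 42:s→42,w→41,0→38,y→39 43:s→43,w→40,0→43,y→40 44:s→43,w→40,0→44,y→43 [Hopcroft].
'sys0w': run [51, 38, 23, 13, 6, 1] end={s53} ∉↓L; 5/5 deletions ∈↓L.
'sywyy': N↓-sim [51, 38, 23, 15, 6, 1] end={s53} — reject; 5/5 del acc.
'w0wyy': N↓-sim [51, 44, 36, 24, 8, 1] end={s53} ∉↓L; 5/5 deletions ∈↓L.
'00wsy': |S_i|=[51, 45, 32, 19, 6, 1] end={s53} — reject; 5/5 del acc.
4 obstructions.

Antichain: [sys0w, sywyy, w0wyy, 00wsy].


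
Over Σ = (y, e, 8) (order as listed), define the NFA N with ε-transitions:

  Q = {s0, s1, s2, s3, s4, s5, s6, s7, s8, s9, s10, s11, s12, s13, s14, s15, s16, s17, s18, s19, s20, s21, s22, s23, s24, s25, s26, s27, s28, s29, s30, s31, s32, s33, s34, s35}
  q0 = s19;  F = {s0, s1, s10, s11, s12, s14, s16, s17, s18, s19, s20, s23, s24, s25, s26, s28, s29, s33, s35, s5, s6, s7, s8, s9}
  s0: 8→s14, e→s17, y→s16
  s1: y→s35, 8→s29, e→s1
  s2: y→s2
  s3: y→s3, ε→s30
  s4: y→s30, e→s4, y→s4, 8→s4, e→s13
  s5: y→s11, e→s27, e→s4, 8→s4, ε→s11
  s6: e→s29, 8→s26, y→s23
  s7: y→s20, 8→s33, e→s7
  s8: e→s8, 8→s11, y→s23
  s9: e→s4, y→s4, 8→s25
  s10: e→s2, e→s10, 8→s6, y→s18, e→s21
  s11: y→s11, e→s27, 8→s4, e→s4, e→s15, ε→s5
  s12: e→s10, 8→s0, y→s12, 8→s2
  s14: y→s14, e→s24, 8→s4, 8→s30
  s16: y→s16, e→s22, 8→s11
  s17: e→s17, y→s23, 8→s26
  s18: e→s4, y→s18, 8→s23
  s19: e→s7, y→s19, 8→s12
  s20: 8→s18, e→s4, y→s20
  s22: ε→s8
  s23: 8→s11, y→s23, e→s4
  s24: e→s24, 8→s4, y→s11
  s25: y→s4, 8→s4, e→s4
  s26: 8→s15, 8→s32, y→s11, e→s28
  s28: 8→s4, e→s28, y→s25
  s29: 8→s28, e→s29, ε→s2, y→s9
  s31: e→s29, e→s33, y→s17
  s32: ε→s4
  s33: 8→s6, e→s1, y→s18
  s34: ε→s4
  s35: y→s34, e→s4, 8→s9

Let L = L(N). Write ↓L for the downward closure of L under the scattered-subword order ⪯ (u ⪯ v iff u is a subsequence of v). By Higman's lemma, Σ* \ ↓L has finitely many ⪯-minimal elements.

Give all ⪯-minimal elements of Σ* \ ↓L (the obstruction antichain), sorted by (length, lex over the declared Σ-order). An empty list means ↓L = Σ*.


min(Σ*\↓L) = [eye, 8888, e8eyy, 88y8e].

|Q|=36, |F|=24, |δ|=97 (7 ε).
min D↑ (24 st, q0=0, F={7}): 0:y→0,e→1,8→2 1:y→3,e→1,8→4 2:y→2,e→5,8→6 3:y→3,e→7,8→8 4:y→8,e→9,8→10 5:y→8,e→5,8→10 6:y→11,e→12,8→13 7:y→7,e→7,8→7 8:y→8,e→7,8→14 9:y→15,e→9,8→16 10:y→14,e→16,8→17 11:y→11,e→18,8→19 12:y→14,e→12,8→17 13:y→13,e→20,8→7 14:y→14,e→7,8→19 15:y→7,e→7,8→21 16:y→21,e→16,8→22 17:y→19,e→22,8→7 18:y→14,e→18,8→19 19:y→19,e→7,8→7 20:y→19,e→20,8→7 21:y→7,e→7,8→23 22:y→23,e→22,8→7 23:y→7,e→7,8→7.
'eye': N↓-sim [34, 29, 15, 5] end={s13,s15,s27,s30,s4} — reject; 3/3 del acc.
'8888': run [34, 31, 23, 13, 5] end={s13,s15,s30,s32,s4} ∉↓L; 4/4 single-dels accept.
'e8eyy': run [34, 29, 21, 13, 8, 5] end={s13,s2,s30,s34,s4} rej; 5/5 deletions ∈↓L.
'88y8e': N↓-sim [34, 31, 23, 16, 8, 5] end={s13,s15,s27,s30,s4} ∉↓L; 5/5 deletions ∈↓L.
4 minimals (antichain).


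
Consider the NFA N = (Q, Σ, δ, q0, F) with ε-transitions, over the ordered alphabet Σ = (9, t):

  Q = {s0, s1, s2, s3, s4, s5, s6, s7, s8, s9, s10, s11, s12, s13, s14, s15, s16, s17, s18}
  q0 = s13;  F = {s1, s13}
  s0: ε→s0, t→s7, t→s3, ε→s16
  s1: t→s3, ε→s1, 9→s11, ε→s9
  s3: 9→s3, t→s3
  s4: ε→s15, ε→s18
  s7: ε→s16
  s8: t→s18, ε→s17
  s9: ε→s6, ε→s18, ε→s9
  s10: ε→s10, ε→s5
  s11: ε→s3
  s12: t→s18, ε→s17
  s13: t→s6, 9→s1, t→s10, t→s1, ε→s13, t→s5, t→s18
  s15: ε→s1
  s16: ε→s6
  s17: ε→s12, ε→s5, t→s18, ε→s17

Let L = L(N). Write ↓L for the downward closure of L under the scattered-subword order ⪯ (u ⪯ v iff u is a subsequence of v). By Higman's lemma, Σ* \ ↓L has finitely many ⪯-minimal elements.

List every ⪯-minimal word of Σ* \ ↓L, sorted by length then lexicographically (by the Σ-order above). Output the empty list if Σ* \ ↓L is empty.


A = [99, 9t, t9, tt].

|Q|=19, |F|=2, |δ|=36 (21 ε).
min D↑ (3 st, q0=0, F={2}): 0:9→1,t→1 1:9→2,t→2 2:9→2,t→2 [Hopcroft].
'99': N↓-sim [9, 6, 2] end={s11,s3} ∉↓L; 2/2 deletions ∈↓L.
'9t': |S_i|=[9, 6, 1] end={s3} rej; 2/2 single-dels accept.
't9': run [9, 8, 2] end={s11,s3} rej; 2/2 single-dels accept.
'tt': run [9, 8, 1] end={s3} — reject; 2/2 del acc.
4 minimals (antichain).


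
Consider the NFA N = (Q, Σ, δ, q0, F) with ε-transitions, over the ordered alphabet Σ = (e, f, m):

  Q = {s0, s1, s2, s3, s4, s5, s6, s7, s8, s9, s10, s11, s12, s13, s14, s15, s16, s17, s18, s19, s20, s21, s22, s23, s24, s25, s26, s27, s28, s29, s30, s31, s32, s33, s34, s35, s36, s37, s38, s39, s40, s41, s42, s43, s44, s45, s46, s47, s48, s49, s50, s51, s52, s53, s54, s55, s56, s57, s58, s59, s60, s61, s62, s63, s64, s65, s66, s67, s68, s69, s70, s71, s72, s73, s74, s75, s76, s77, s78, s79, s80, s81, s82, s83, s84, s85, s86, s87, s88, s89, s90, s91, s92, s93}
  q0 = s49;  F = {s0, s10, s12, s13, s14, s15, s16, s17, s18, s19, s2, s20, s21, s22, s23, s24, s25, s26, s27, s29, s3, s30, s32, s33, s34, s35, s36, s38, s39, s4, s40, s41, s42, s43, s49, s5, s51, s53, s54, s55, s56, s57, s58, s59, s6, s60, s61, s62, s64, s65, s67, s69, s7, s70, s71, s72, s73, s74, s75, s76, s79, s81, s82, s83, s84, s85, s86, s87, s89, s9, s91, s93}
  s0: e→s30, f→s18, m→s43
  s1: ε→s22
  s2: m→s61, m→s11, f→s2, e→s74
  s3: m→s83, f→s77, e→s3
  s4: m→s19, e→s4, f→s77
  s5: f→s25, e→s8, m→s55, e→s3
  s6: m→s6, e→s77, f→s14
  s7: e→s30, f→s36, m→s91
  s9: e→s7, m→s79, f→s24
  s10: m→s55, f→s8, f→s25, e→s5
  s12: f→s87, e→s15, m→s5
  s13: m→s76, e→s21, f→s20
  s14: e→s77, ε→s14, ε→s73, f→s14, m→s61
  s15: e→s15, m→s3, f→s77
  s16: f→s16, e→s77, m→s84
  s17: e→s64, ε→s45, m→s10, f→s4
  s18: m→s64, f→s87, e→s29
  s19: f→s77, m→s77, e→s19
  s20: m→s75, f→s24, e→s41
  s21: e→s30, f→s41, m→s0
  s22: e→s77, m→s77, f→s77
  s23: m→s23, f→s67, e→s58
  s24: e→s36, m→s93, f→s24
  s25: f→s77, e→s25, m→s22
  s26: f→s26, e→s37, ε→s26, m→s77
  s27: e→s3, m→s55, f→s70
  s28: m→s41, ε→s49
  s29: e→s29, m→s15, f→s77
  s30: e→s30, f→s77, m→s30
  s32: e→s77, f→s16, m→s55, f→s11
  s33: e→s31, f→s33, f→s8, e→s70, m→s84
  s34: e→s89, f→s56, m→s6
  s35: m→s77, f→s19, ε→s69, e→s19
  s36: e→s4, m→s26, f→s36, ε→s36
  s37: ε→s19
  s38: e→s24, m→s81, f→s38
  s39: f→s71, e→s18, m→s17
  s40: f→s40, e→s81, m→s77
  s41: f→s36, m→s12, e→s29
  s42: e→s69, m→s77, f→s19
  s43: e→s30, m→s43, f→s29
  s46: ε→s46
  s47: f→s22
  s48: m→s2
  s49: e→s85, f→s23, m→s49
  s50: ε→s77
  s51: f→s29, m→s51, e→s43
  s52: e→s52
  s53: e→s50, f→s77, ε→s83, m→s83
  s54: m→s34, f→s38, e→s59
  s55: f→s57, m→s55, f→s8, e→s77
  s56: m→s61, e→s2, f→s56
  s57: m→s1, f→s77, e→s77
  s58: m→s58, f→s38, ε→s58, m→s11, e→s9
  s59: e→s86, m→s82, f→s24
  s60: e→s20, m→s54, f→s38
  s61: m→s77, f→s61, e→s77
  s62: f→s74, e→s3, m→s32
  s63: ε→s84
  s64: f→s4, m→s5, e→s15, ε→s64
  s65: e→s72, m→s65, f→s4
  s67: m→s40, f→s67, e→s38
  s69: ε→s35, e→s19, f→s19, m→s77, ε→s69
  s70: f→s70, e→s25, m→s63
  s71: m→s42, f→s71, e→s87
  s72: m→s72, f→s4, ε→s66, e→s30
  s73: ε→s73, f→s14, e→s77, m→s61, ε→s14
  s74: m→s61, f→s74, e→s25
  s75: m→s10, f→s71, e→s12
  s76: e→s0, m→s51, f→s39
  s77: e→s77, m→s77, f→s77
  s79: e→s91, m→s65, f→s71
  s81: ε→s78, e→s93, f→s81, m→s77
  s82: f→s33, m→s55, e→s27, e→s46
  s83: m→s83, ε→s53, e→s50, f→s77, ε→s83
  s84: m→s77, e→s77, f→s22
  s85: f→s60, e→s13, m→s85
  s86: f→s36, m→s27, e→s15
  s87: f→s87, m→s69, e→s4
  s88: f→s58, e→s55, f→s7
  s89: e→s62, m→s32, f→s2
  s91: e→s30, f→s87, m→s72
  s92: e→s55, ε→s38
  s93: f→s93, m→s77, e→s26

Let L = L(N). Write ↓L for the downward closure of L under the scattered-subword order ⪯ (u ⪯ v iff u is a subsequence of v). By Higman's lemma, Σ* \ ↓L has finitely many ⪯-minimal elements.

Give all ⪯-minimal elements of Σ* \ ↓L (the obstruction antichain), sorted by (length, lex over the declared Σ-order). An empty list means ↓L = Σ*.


Antichain: [ffmm, eeeef, eemmff, efmmme].

|Q|=94, |F|=72, |δ|=260 (24 ε).
min D↑ (70 st, q0=0, F={26}): 0:e→1,f→2,m→0 1:e→3,f→4,m→1 2:e→5,f→6,m→2 3:e→7,f→8,m→9 4:e→8,f→10,m→11 5:e→12,f→10,m→5 6:e→10,f→6,m→13 7:e→14,f→15,m→16 8:e→15,f→17,m→18 9:e→16,f→19,m→20 10:e→17,f→10,m→21 11:e→22,f→10,m→23 12:e→24,f→17,m→25 13:e→21,f→13,m→26 14:e→14,f→26,m→14 15:e→27,f→28,m→29 16:e→14,f→30,m→31 17:e→28,f→17,m→32 18:e→29,f→33,m→34 19:e→30,f→33,m→35 20:e→31,f→27,m→20 21:e→32,f→21,m→26 22:e→36,f→17,m→37 23:e→38,f→39,m→40 24:e→14,f→28,m→41 25:e→41,f→33,m→42 26:e→26,f→26,m→26 27:e→27,f→26,m→43 28:e→44,f→28,m→45 29:e→43,f→46,m→47 30:e→27,f→46,m→48 31:e→14,f→27,m→31 32:e→45,f→32,m→26 33:e→46,f→33,m→49 34:e→47,f→50,m→51 35:e→48,f→44,m→34 36:e→43,f→28,m→52 37:e→52,f→53,m→51 38:e→54,f→55,m→56 39:e→55,f→39,m→57 40:e→26,f→58,m→40 41:e→14,f→46,m→59 42:e→59,f→44,m→42 43:e→43,f→26,m→60 44:e→44,f→26,m→61 45:e→61,f→45,m→26 46:e→44,f→46,m→62 47:e→60,f→50,m→51 48:e→43,f→44,m→47 49:e→62,f→61,m→26 50:e→50,f→26,m→63 51:e→26,f→64,m→51 52:e→60,f→65,m→51 53:e→65,f→53,m→66 54:e→60,f→67,m→56 55:e→67,f→55,m→57 56:e→26,f→68,m→51 57:e→26,f→57,m→26 58:e→26,f→58,m→57 59:e→14,f→44,m→59 60:e→60,f→26,m→69 61:e→61,f→26,m→26 62:e→61,f→61,m→26 63:e→26,f→26,m→26 64:e→26,f→26,m→63 65:e→50,f→65,m→66 66:e→26,f→63,m→26 67:e→50,f→67,m→57 68:e→26,f→68,m→66 69:e→26,f→26,m→69 (ε-aug+det+¬).
'ffmm': N↓-sim [84, 76, 36, 17, 1] end={s77} — reject; 4/4 single-dels accept.
'eeeef': |S_i|=[84, 80, 68, 47, 14, 1] end={s77} rej; 5/5 del acc.
'eemmff': |S_i|=[84, 80, 68, 54, 31, 14, 1] end={s77} ∉↓L; 6/6 del acc.
'efmmme': run [84, 80, 64, 58, 43, 18, 2] end={s50,s77} rej; 6/6 del acc.
4 obstructions.


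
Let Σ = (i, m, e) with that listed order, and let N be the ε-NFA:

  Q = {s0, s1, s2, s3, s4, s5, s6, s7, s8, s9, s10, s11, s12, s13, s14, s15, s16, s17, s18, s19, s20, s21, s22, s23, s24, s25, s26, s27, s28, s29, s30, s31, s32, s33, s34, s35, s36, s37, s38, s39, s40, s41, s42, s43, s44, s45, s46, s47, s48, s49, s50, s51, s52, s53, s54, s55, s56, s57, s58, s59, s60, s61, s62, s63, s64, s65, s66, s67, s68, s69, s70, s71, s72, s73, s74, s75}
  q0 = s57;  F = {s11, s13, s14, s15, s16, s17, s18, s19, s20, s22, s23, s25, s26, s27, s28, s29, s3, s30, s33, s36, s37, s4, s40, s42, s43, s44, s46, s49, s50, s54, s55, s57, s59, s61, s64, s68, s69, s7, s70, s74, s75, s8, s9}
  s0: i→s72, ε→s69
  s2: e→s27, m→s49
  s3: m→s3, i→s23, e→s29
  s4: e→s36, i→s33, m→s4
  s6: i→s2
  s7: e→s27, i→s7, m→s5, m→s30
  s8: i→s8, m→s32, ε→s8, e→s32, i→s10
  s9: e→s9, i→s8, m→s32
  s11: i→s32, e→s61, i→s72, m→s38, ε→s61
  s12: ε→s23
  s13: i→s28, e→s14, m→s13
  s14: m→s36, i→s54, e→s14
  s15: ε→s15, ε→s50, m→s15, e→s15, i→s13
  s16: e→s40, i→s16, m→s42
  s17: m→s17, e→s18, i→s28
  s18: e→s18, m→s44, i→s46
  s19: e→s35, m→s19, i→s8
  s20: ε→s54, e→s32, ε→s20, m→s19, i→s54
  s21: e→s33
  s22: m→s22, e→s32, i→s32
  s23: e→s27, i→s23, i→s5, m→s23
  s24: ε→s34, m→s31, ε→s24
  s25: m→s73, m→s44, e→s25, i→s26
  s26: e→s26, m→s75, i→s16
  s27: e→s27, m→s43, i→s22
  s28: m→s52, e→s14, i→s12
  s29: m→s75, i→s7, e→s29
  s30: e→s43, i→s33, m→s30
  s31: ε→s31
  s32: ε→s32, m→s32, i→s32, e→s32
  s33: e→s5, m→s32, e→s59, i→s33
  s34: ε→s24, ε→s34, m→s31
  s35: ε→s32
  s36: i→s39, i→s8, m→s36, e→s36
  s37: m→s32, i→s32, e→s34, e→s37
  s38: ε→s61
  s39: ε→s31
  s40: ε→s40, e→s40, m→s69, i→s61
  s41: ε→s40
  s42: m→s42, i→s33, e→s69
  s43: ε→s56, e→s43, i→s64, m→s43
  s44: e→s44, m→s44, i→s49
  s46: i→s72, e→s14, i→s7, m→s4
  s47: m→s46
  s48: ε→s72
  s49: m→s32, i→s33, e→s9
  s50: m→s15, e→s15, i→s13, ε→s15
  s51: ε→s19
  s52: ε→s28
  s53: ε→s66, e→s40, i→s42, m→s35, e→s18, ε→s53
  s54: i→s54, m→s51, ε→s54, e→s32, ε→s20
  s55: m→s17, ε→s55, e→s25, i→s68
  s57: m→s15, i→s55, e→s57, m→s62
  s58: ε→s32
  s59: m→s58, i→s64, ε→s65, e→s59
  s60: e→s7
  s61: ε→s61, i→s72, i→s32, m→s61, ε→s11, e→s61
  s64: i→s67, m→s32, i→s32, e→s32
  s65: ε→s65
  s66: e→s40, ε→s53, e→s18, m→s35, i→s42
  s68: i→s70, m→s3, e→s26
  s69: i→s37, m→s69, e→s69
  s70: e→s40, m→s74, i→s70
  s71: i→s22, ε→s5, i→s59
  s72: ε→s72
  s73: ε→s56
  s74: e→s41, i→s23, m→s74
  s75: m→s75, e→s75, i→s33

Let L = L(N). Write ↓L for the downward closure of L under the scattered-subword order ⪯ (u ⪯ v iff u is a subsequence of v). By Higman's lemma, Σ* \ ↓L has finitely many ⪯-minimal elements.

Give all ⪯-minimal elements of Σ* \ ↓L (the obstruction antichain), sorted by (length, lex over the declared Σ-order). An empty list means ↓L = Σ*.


|Q|=76, |F|=43, |δ|=201 (38 ε).
min D↑ (41 st, q0=0, F={31}): 0:i→1,m→2,e→0 1:i→3,m→4,e→5 2:i→6,m→2,e→2 3:i→7,m→8,e→9 4:i→10,m→4,e→11 5:i→9,m→12,e→5 6:i→10,m→6,e→13 7:i→7,m→14,e→15 8:i→16,m→8,e→17 9:i→18,m→19,e→9 10:i→16,m→10,e→13 11:i→20,m→12,e→11 12:i→21,m→12,e→12 13:i→22,m→23,e→13 14:i→16,m→14,e→15 15:i→24,m→25,e→15 16:i→16,m→16,e→26 17:i→27,m→19,e→17 18:i→18,m→28,e→15 19:i→29,m→19,e→19 20:i→27,m→30,e→13 21:i→29,m→31,e→32 22:i→22,m→33,e→31 23:i→34,m→23,e→23 24:i→31,m→24,e→24 25:i→35,m→25,e→25 26:i→36,m→37,e→26 27:i→27,m→38,e→26 28:i→29,m→28,e→25 29:i→29,m→31,e→39 30:i→29,m→30,e→23 31:i→31,m→31,e→31 32:i→34,m→31,e→32 33:i→34,m→33,e→31 34:i→34,m→31,e→31 35:i→31,m→31,e→35 36:i→31,m→36,e→31 37:i→40,m→37,e→37 38:i→29,m→38,e→37 39:i→40,m→31,e→39 40:i→31,m→31,e→31 (ε-aug+det+¬).
'iemim': |S_i|=[63, 59, 48, 35, 18, 3] end={s31,s32,s58} ∉↓L; 5/5 single-dels accept.
'mieie': |S_i|=[63, 56, 41, 30, 14, 2] end={s32,s35} ∉↓L; 5/5 deletions ∈↓L.
'iiieii': run [63, 59, 52, 39, 23, 12, 3] end={s32,s67,s72} — reject; 6/6 single-dels accept.
3 minimals (antichain).

A = [iemim, mieie, iiieii].
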